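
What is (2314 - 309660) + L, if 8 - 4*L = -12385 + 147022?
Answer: -1364013/4 ≈ -3.4100e+5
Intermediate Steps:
L = -134629/4 (L = 2 - (-12385 + 147022)/4 = 2 - ¼*134637 = 2 - 134637/4 = -134629/4 ≈ -33657.)
(2314 - 309660) + L = (2314 - 309660) - 134629/4 = -307346 - 134629/4 = -1364013/4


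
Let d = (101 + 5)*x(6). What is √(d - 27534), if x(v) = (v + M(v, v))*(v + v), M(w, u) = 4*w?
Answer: √10626 ≈ 103.08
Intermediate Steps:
x(v) = 10*v² (x(v) = (v + 4*v)*(v + v) = (5*v)*(2*v) = 10*v²)
d = 38160 (d = (101 + 5)*(10*6²) = 106*(10*36) = 106*360 = 38160)
√(d - 27534) = √(38160 - 27534) = √10626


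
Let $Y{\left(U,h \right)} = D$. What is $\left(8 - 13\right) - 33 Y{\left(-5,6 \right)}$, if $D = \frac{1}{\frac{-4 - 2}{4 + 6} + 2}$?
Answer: $- \frac{200}{7} \approx -28.571$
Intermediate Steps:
$D = \frac{5}{7}$ ($D = \frac{1}{- \frac{6}{10} + 2} = \frac{1}{\left(-6\right) \frac{1}{10} + 2} = \frac{1}{- \frac{3}{5} + 2} = \frac{1}{\frac{7}{5}} = \frac{5}{7} \approx 0.71429$)
$Y{\left(U,h \right)} = \frac{5}{7}$
$\left(8 - 13\right) - 33 Y{\left(-5,6 \right)} = \left(8 - 13\right) - \frac{165}{7} = -5 - \frac{165}{7} = - \frac{200}{7}$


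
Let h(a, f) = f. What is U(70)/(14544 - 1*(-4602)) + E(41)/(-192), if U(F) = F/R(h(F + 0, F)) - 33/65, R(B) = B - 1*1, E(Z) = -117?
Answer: 1674534031/2747833920 ≈ 0.60940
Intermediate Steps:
R(B) = -1 + B (R(B) = B - 1 = -1 + B)
U(F) = -33/65 + F/(-1 + F) (U(F) = F/(-1 + F) - 33/65 = -33/65 + F/(-1 + F))
U(70)/(14544 - 1*(-4602)) + E(41)/(-192) = ((33 + 32*70)/(65*(-1 + 70)))/(14544 - 1*(-4602)) - 117/(-192) = ((1/65)*(33 + 2240)/69)/(14544 + 4602) - 117*(-1/192) = ((1/65)*(1/69)*2273)/19146 + 39/64 = (2273/4485)*(1/19146) + 39/64 = 2273/85869810 + 39/64 = 1674534031/2747833920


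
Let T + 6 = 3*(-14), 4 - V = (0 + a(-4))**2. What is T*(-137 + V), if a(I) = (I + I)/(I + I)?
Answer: 6432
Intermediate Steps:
a(I) = 1 (a(I) = (2*I)/((2*I)) = (2*I)*(1/(2*I)) = 1)
V = 3 (V = 4 - (0 + 1)**2 = 4 - 1*1**2 = 4 - 1*1 = 4 - 1 = 3)
T = -48 (T = -6 + 3*(-14) = -6 - 42 = -48)
T*(-137 + V) = -48*(-137 + 3) = -48*(-134) = 6432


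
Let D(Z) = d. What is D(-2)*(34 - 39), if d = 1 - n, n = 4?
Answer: 15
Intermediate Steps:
d = -3 (d = 1 - 1*4 = 1 - 4 = -3)
D(Z) = -3
D(-2)*(34 - 39) = -3*(34 - 39) = -3*(-5) = 15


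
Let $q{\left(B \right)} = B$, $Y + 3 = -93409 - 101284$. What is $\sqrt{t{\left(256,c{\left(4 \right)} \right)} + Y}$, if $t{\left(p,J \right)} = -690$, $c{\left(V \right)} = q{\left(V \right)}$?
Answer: $i \sqrt{195386} \approx 442.02 i$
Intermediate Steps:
$Y = -194696$ ($Y = -3 - 194693 = -194696$)
$c{\left(V \right)} = V$
$\sqrt{t{\left(256,c{\left(4 \right)} \right)} + Y} = \sqrt{-690 - 194696} = \sqrt{-195386} = i \sqrt{195386}$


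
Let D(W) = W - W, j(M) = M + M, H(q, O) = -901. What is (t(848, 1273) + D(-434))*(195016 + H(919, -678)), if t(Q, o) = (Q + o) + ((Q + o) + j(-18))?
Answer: 816447690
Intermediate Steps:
j(M) = 2*M
D(W) = 0
t(Q, o) = -36 + 2*Q + 2*o (t(Q, o) = (Q + o) + ((Q + o) + 2*(-18)) = (Q + o) + ((Q + o) - 36) = (Q + o) + (-36 + Q + o) = -36 + 2*Q + 2*o)
(t(848, 1273) + D(-434))*(195016 + H(919, -678)) = ((-36 + 2*848 + 2*1273) + 0)*(195016 - 901) = ((-36 + 1696 + 2546) + 0)*194115 = (4206 + 0)*194115 = 4206*194115 = 816447690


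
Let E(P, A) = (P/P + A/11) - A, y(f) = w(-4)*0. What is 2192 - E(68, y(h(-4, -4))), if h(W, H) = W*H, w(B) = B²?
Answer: 2191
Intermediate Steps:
h(W, H) = H*W
y(f) = 0 (y(f) = (-4)²*0 = 16*0 = 0)
E(P, A) = 1 - 10*A/11 (E(P, A) = (1 + A*(1/11)) - A = (1 + A/11) - A = 1 - 10*A/11)
2192 - E(68, y(h(-4, -4))) = 2192 - (1 - 10/11*0) = 2192 - (1 + 0) = 2192 - 1*1 = 2192 - 1 = 2191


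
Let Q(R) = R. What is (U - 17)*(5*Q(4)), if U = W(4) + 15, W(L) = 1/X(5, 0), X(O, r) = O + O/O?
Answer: -110/3 ≈ -36.667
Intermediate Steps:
X(O, r) = 1 + O (X(O, r) = O + 1 = 1 + O)
W(L) = ⅙ (W(L) = 1/(1 + 5) = 1/6 = ⅙)
U = 91/6 (U = ⅙ + 15 = 91/6 ≈ 15.167)
(U - 17)*(5*Q(4)) = (91/6 - 17)*(5*4) = -11/6*20 = -110/3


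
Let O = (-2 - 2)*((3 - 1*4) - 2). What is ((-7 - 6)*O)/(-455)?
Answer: 12/35 ≈ 0.34286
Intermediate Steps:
O = 12 (O = -4*((3 - 4) - 2) = -4*(-1 - 2) = -4*(-3) = 12)
((-7 - 6)*O)/(-455) = ((-7 - 6)*12)/(-455) = -13*12*(-1/455) = -156*(-1/455) = 12/35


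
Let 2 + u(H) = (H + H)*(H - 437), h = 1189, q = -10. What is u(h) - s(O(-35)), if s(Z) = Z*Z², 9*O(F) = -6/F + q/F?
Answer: 55893443488154/31255875 ≈ 1.7883e+6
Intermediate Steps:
O(F) = -16/(9*F) (O(F) = (-6/F - 10/F)/9 = (-16/F)/9 = -16/(9*F))
u(H) = -2 + 2*H*(-437 + H) (u(H) = -2 + (H + H)*(H - 437) = -2 + (2*H)*(-437 + H) = -2 + 2*H*(-437 + H))
s(Z) = Z³
u(h) - s(O(-35)) = (-2 - 874*1189 + 2*1189²) - (-16/9/(-35))³ = (-2 - 1039186 + 2*1413721) - (-16/9*(-1/35))³ = (-2 - 1039186 + 2827442) - (16/315)³ = 1788254 - 1*4096/31255875 = 1788254 - 4096/31255875 = 55893443488154/31255875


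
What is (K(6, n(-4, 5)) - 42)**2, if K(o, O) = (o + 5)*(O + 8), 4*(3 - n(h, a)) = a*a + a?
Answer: 49/4 ≈ 12.250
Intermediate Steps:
n(h, a) = 3 - a/4 - a**2/4 (n(h, a) = 3 - (a*a + a)/4 = 3 - (a**2 + a)/4 = 3 - (a + a**2)/4 = 3 + (-a/4 - a**2/4) = 3 - a/4 - a**2/4)
K(o, O) = (5 + o)*(8 + O)
(K(6, n(-4, 5)) - 42)**2 = ((40 + 5*(3 - 1/4*5 - 1/4*5**2) + 8*6 + (3 - 1/4*5 - 1/4*5**2)*6) - 42)**2 = ((40 + 5*(3 - 5/4 - 1/4*25) + 48 + (3 - 5/4 - 1/4*25)*6) - 42)**2 = ((40 + 5*(3 - 5/4 - 25/4) + 48 + (3 - 5/4 - 25/4)*6) - 42)**2 = ((40 + 5*(-9/2) + 48 - 9/2*6) - 42)**2 = ((40 - 45/2 + 48 - 27) - 42)**2 = (77/2 - 42)**2 = (-7/2)**2 = 49/4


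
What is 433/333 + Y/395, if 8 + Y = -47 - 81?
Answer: 125747/131535 ≈ 0.95600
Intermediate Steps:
Y = -136 (Y = -8 + (-47 - 81) = -8 - 128 = -136)
433/333 + Y/395 = 433/333 - 136/395 = 125747/131535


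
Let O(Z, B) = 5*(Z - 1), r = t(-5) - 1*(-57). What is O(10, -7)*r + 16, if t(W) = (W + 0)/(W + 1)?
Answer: 10549/4 ≈ 2637.3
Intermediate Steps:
t(W) = W/(1 + W)
r = 233/4 (r = -5/(1 - 5) - 1*(-57) = -5/(-4) + 57 = -5*(-1/4) + 57 = 5/4 + 57 = 233/4 ≈ 58.250)
O(Z, B) = -5 + 5*Z (O(Z, B) = 5*(-1 + Z) = -5 + 5*Z)
O(10, -7)*r + 16 = (-5 + 5*10)*(233/4) + 16 = (-5 + 50)*(233/4) + 16 = 45*(233/4) + 16 = 10485/4 + 16 = 10549/4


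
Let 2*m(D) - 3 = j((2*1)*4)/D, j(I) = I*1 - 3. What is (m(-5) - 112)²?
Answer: 12321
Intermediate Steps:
j(I) = -3 + I (j(I) = I - 3 = -3 + I)
m(D) = 3/2 + 5/(2*D) (m(D) = 3/2 + ((-3 + (2*1)*4)/D)/2 = 3/2 + ((-3 + 2*4)/D)/2 = 3/2 + ((-3 + 8)/D)/2 = 3/2 + (5/D)/2 = 3/2 + 5/(2*D))
(m(-5) - 112)² = ((½)*(5 + 3*(-5))/(-5) - 112)² = ((½)*(-⅕)*(5 - 15) - 112)² = ((½)*(-⅕)*(-10) - 112)² = (1 - 112)² = (-111)² = 12321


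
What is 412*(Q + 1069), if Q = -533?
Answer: 220832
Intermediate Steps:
412*(Q + 1069) = 412*(-533 + 1069) = 412*536 = 220832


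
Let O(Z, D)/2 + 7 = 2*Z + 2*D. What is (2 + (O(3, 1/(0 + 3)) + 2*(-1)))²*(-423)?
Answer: -188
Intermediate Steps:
O(Z, D) = -14 + 4*D + 4*Z (O(Z, D) = -14 + 2*(2*Z + 2*D) = -14 + 2*(2*D + 2*Z) = -14 + (4*D + 4*Z) = -14 + 4*D + 4*Z)
(2 + (O(3, 1/(0 + 3)) + 2*(-1)))²*(-423) = (2 + ((-14 + 4/(0 + 3) + 4*3) + 2*(-1)))²*(-423) = (2 + ((-14 + 4/3 + 12) - 2))²*(-423) = (2 + (-⅔ - 2))²*(-423) = (2 - 8/3)²*(-423) = (-⅔)²*(-423) = (4/9)*(-423) = -188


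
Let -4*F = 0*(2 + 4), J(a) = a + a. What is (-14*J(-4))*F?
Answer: 0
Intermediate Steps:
J(a) = 2*a
F = 0 (F = -0*(2 + 4) = -0*6 = -¼*0 = 0)
(-14*J(-4))*F = -28*(-4)*0 = -14*(-8)*0 = 112*0 = 0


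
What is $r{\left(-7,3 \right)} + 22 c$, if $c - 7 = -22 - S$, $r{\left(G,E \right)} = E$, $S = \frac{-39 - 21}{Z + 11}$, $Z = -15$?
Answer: $-657$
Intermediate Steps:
$S = 15$ ($S = \frac{-39 - 21}{-15 + 11} = - \frac{60}{-4} = \left(-60\right) \left(- \frac{1}{4}\right) = 15$)
$c = -30$ ($c = 7 - 37 = -30$)
$r{\left(-7,3 \right)} + 22 c = 3 + 22 \left(-30\right) = 3 - 660 = -657$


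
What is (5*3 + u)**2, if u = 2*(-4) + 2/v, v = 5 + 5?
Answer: 1296/25 ≈ 51.840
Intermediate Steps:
v = 10
u = -39/5 (u = 2*(-4) + 2/10 = -8 + 2*(1/10) = -8 + 1/5 = -39/5 ≈ -7.8000)
(5*3 + u)**2 = (5*3 - 39/5)**2 = (15 - 39/5)**2 = (36/5)**2 = 1296/25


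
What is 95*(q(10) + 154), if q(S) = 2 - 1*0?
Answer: 14820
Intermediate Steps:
q(S) = 2 (q(S) = 2 + 0 = 2)
95*(q(10) + 154) = 95*(2 + 154) = 95*156 = 14820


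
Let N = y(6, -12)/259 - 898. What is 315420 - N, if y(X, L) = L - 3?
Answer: 81926377/259 ≈ 3.1632e+5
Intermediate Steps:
y(X, L) = -3 + L
N = -232597/259 (N = (-3 - 12)/259 - 898 = (1/259)*(-15) - 898 = -15/259 - 898 = -232597/259 ≈ -898.06)
315420 - N = 315420 - 1*(-232597/259) = 315420 + 232597/259 = 81926377/259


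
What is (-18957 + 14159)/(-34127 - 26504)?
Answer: 4798/60631 ≈ 0.079134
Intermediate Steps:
(-18957 + 14159)/(-34127 - 26504) = -4798/(-60631) = -4798*(-1/60631) = 4798/60631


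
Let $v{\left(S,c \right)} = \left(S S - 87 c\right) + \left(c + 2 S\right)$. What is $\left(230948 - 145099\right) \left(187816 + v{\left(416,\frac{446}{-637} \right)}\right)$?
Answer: $\frac{19783370129596}{637} \approx 3.1057 \cdot 10^{10}$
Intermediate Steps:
$v{\left(S,c \right)} = S^{2} - 86 c + 2 S$ ($v{\left(S,c \right)} = \left(S^{2} - 87 c\right) + \left(c + 2 S\right) = S^{2} - 86 c + 2 S$)
$\left(230948 - 145099\right) \left(187816 + v{\left(416,\frac{446}{-637} \right)}\right) = \left(230948 - 145099\right) \left(187816 + \left(416^{2} - 86 \frac{446}{-637} + 2 \cdot 416\right)\right) = 85849 \left(187816 + \left(173056 - 86 \cdot 446 \left(- \frac{1}{637}\right) + 832\right)\right) = 85849 \left(187816 + \left(173056 - - \frac{38356}{637} + 832\right)\right) = 85849 \left(187816 + \left(173056 + \frac{38356}{637} + 832\right)\right) = 85849 \left(187816 + \frac{110805012}{637}\right) = 85849 \cdot \frac{230443804}{637} = \frac{19783370129596}{637}$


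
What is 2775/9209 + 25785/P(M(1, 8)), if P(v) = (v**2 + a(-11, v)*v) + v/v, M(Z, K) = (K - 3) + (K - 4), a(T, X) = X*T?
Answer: -235209090/7450081 ≈ -31.571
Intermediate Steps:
a(T, X) = T*X
M(Z, K) = -7 + 2*K (M(Z, K) = (-3 + K) + (-4 + K) = -7 + 2*K)
P(v) = 1 - 10*v**2 (P(v) = (v**2 + (-11*v)*v) + v/v = (v**2 - 11*v**2) + 1 = -10*v**2 + 1 = 1 - 10*v**2)
2775/9209 + 25785/P(M(1, 8)) = 2775/9209 + 25785/(1 - 10*(-7 + 2*8)**2) = 2775*(1/9209) + 25785/(1 - 10*(-7 + 16)**2) = 2775/9209 + 25785/(1 - 10*9**2) = 2775/9209 + 25785/(1 - 10*81) = 2775/9209 + 25785/(1 - 810) = 2775/9209 + 25785/(-809) = 2775/9209 + 25785*(-1/809) = 2775/9209 - 25785/809 = -235209090/7450081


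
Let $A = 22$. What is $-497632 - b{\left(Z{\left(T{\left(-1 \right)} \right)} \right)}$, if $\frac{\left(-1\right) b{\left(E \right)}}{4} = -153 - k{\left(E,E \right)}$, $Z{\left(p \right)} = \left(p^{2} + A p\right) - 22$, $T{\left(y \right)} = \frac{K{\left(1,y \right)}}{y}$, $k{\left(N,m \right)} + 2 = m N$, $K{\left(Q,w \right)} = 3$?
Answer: $-523200$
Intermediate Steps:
$k{\left(N,m \right)} = -2 + N m$ ($k{\left(N,m \right)} = -2 + m N = -2 + N m$)
$T{\left(y \right)} = \frac{3}{y}$
$Z{\left(p \right)} = -22 + p^{2} + 22 p$ ($Z{\left(p \right)} = \left(p^{2} + 22 p\right) - 22 = -22 + p^{2} + 22 p$)
$b{\left(E \right)} = 604 + 4 E^{2}$ ($b{\left(E \right)} = - 4 \left(-153 - \left(-2 + E E\right)\right) = - 4 \left(-153 - \left(-2 + E^{2}\right)\right) = - 4 \left(-151 - E^{2}\right) = 604 + 4 E^{2}$)
$-497632 - b{\left(Z{\left(T{\left(-1 \right)} \right)} \right)} = -497632 - \left(604 + 4 \left(-22 + \left(\frac{3}{-1}\right)^{2} + 22 \frac{3}{-1}\right)^{2}\right) = -497632 - \left(604 + 4 \left(-22 + \left(3 \left(-1\right)\right)^{2} + 22 \cdot 3 \left(-1\right)\right)^{2}\right) = -497632 - \left(604 + 4 \left(-22 + \left(-3\right)^{2} + 22 \left(-3\right)\right)^{2}\right) = -497632 - \left(604 + 4 \left(-22 + 9 - 66\right)^{2}\right) = -497632 - \left(604 + 4 \left(-79\right)^{2}\right) = -497632 - \left(604 + 4 \cdot 6241\right) = -497632 - \left(604 + 24964\right) = -497632 - 25568 = -523200$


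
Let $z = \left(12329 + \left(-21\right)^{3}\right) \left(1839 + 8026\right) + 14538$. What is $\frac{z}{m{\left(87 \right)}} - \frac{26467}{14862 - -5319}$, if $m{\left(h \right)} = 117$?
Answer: $\frac{29099276579}{112437} \approx 2.5881 \cdot 10^{5}$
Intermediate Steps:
$z = 30280358$ ($z = \left(12329 - 9261\right) 9865 + 14538 = 3068 \cdot 9865 + 14538 = 30265820 + 14538 = 30280358$)
$\frac{z}{m{\left(87 \right)}} - \frac{26467}{14862 - -5319} = \frac{30280358}{117} - \frac{26467}{14862 - -5319} = 30280358 \cdot \frac{1}{117} - \frac{26467}{14862 + 5319} = \frac{30280358}{117} - \frac{26467}{20181} = \frac{30280358}{117} - \frac{3781}{2883} = \frac{29099276579}{112437}$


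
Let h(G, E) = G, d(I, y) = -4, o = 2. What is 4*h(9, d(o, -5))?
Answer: 36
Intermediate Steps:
4*h(9, d(o, -5)) = 4*9 = 36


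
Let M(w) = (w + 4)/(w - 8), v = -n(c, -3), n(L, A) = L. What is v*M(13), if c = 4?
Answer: -68/5 ≈ -13.600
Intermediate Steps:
v = -4 (v = -1*4 = -4)
M(w) = (4 + w)/(-8 + w)
v*M(13) = -4*(4 + 13)/(-8 + 13) = -4*17/5 = -68/5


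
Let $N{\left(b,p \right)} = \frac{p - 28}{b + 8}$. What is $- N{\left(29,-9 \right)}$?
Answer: $1$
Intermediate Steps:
$N{\left(b,p \right)} = \frac{-28 + p}{8 + b}$
$- N{\left(29,-9 \right)} = - \frac{-28 - 9}{8 + 29} = - \frac{-37}{37} = \left(-1\right) \left(-1\right) = 1$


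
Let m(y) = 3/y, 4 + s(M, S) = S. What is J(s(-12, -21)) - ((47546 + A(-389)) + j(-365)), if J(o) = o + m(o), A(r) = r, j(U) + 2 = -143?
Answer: -1175928/25 ≈ -47037.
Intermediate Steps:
s(M, S) = -4 + S
j(U) = -145 (j(U) = -2 - 143 = -145)
J(o) = o + 3/o
J(s(-12, -21)) - ((47546 + A(-389)) + j(-365)) = ((-4 - 21) + 3/(-4 - 21)) - ((47546 - 389) - 145) = (-25 + 3/(-25)) - (47157 - 145) = (-25 + 3*(-1/25)) - 1*47012 = (-25 - 3/25) - 47012 = -628/25 - 47012 = -1175928/25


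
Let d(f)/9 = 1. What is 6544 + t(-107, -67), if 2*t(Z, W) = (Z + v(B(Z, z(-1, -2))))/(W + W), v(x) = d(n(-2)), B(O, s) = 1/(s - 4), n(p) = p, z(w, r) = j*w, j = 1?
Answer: 876945/134 ≈ 6544.4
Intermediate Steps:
z(w, r) = w (z(w, r) = 1*w = w)
d(f) = 9 (d(f) = 9*1 = 9)
B(O, s) = 1/(-4 + s)
v(x) = 9
t(Z, W) = (9 + Z)/(4*W) (t(Z, W) = ((Z + 9)/(W + W))/2 = ((9 + Z)/((2*W)))/2 = ((9 + Z)*(1/(2*W)))/2 = ((9 + Z)/(2*W))/2 = (9 + Z)/(4*W))
6544 + t(-107, -67) = 6544 + (1/4)*(9 - 107)/(-67) = 6544 + (1/4)*(-1/67)*(-98) = 6544 + 49/134 = 876945/134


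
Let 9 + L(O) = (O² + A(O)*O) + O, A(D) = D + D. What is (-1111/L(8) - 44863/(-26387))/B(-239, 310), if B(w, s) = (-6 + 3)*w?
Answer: -6915708/1204540163 ≈ -0.0057414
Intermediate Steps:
A(D) = 2*D
B(w, s) = -3*w
L(O) = -9 + O + 3*O² (L(O) = -9 + ((O² + (2*O)*O) + O) = -9 + ((O² + 2*O²) + O) = -9 + (3*O² + O) = -9 + (O + 3*O²) = -9 + O + 3*O²)
(-1111/L(8) - 44863/(-26387))/B(-239, 310) = (-1111/(-9 + 8 + 3*8²) - 44863/(-26387))/((-3*(-239))) = (-1111/(-9 + 8 + 3*64) - 44863*(-1/26387))/717 = (-1111/(-9 + 8 + 192) + 44863/26387)*(1/717) = (-1111/191 + 44863/26387)*(1/717) = -20747124/5039917*1/717 = -6915708/1204540163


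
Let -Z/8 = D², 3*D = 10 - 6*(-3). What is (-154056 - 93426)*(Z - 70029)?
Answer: 17503384434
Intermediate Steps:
D = 28/3 (D = (10 - 6*(-3))/3 = (10 + 18)/3 = (⅓)*28 = 28/3 ≈ 9.3333)
Z = -6272/9 (Z = -8*(28/3)² = -8*784/9 = -6272/9 ≈ -696.89)
(-154056 - 93426)*(Z - 70029) = (-154056 - 93426)*(-6272/9 - 70029) = -247482*(-636533/9) = 17503384434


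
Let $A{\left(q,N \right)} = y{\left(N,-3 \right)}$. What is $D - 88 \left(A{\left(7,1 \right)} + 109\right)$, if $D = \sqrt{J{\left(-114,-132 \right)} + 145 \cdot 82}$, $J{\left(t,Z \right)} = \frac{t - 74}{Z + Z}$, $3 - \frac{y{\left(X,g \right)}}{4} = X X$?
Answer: $-10296 + \frac{\sqrt{51795942}}{66} \approx -10187.0$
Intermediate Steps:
$y{\left(X,g \right)} = 12 - 4 X^{2}$ ($y{\left(X,g \right)} = 12 - 4 X X = 12 - 4 X^{2}$)
$A{\left(q,N \right)} = 12 - 4 N^{2}$
$J{\left(t,Z \right)} = \frac{-74 + t}{2 Z}$
$D = \frac{\sqrt{51795942}}{66}$ ($D = \sqrt{\frac{-74 - 114}{2 \left(-132\right)} + 145 \cdot 82} = \sqrt{\frac{1}{2} \left(- \frac{1}{132}\right) \left(-188\right) + 11890} = \sqrt{\frac{47}{66} + 11890} = \sqrt{\frac{784787}{66}} = \frac{\sqrt{51795942}}{66} \approx 109.04$)
$D - 88 \left(A{\left(7,1 \right)} + 109\right) = \frac{\sqrt{51795942}}{66} - 88 \left(\left(12 - 4 \cdot 1^{2}\right) + 109\right) = \frac{\sqrt{51795942}}{66} - 88 \left(\left(12 - 4\right) + 109\right) = \frac{\sqrt{51795942}}{66} - 88 \left(8 + 109\right) = \frac{\sqrt{51795942}}{66} - 88 \cdot 117 = \frac{\sqrt{51795942}}{66} - 10296 = -10296 + \frac{\sqrt{51795942}}{66}$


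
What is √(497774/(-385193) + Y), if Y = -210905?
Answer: 3*I*√3476992868012303/385193 ≈ 459.25*I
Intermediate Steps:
√(497774/(-385193) + Y) = √(497774/(-385193) - 210905) = √(497774*(-1/385193) - 210905) = √(-497774/385193 - 210905) = √(-81239627439/385193) = 3*I*√3476992868012303/385193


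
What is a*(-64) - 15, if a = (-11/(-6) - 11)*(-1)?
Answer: -1805/3 ≈ -601.67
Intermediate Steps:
a = 55/6 (a = (-11*(-⅙) - 11)*(-1) = (11/6 - 11)*(-1) = -55/6*(-1) = 55/6 ≈ 9.1667)
a*(-64) - 15 = (55/6)*(-64) - 15 = -1760/3 - 15 = -1805/3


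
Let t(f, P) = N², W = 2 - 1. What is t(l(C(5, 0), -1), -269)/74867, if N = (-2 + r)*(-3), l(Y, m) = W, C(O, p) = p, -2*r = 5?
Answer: 729/299468 ≈ 0.0024343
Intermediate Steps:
r = -5/2 (r = -½*5 = -5/2 ≈ -2.5000)
W = 1
l(Y, m) = 1
N = 27/2 (N = (-2 - 5/2)*(-3) = -9/2*(-3) = 27/2 ≈ 13.500)
t(f, P) = 729/4 (t(f, P) = (27/2)² = 729/4)
t(l(C(5, 0), -1), -269)/74867 = (729/4)/74867 = (729/4)*(1/74867) = 729/299468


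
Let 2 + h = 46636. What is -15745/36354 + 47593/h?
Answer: 35569414/60547587 ≈ 0.58746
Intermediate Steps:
h = 46634 (h = -2 + 46636 = 46634)
-15745/36354 + 47593/h = -15745/36354 + 47593/46634 = -15745*1/36354 + 47593*(1/46634) = -15745/36354 + 6799/6662 = 35569414/60547587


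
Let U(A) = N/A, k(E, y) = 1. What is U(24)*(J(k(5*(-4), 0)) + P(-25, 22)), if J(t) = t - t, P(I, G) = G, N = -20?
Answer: -55/3 ≈ -18.333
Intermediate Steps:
J(t) = 0
U(A) = -20/A
U(24)*(J(k(5*(-4), 0)) + P(-25, 22)) = (-20/24)*(0 + 22) = -20*1/24*22 = -5/6*22 = -55/3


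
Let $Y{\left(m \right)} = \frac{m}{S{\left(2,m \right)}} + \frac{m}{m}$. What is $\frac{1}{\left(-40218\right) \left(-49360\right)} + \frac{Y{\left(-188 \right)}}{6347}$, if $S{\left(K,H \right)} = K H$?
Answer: $\frac{2977747067}{12599813566560} \approx 0.00023633$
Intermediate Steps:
$S{\left(K,H \right)} = H K$
$Y{\left(m \right)} = \frac{3}{2}$ ($Y{\left(m \right)} = \frac{m}{m 2} + \frac{m}{m} = \frac{m}{2 m} + 1 = m \frac{1}{2 m} + 1 = \frac{1}{2} + 1 = \frac{3}{2}$)
$\frac{1}{\left(-40218\right) \left(-49360\right)} + \frac{Y{\left(-188 \right)}}{6347} = \frac{1}{\left(-40218\right) \left(-49360\right)} + \frac{3}{2 \cdot 6347} = \left(- \frac{1}{40218}\right) \left(- \frac{1}{49360}\right) + \frac{3}{2} \cdot \frac{1}{6347} = \frac{1}{1985160480} + \frac{3}{12694} = \frac{2977747067}{12599813566560}$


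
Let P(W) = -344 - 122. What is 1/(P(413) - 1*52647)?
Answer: -1/53113 ≈ -1.8828e-5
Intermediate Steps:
P(W) = -466
1/(P(413) - 1*52647) = 1/(-466 - 1*52647) = 1/(-466 - 52647) = 1/(-53113) = -1/53113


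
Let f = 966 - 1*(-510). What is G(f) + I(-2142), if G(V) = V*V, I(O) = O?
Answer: 2176434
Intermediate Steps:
f = 1476 (f = 966 + 510 = 1476)
G(V) = V²
G(f) + I(-2142) = 1476² - 2142 = 2178576 - 2142 = 2176434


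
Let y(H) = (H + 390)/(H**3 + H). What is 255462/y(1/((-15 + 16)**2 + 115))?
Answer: 1718876067/304381448 ≈ 5.6471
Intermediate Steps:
y(H) = (390 + H)/(H + H**3)
255462/y(1/((-15 + 16)**2 + 115)) = 255462/(((390 + 1/((-15 + 16)**2 + 115))/(1/((-15 + 16)**2 + 115) + (1/((-15 + 16)**2 + 115))**3))) = 255462/(((390 + 1/(1**2 + 115))/(1/(1**2 + 115) + (1/(1**2 + 115))**3))) = 255462/(((390 + 1/(1 + 115))/(1/(1 + 115) + (1/(1 + 115))**3))) = 255462/(((390 + 1/116)/(1/116 + (1/116)**3))) = 255462/(((45241/116)/(1/116 + 1/1560896))) = 255462/(((45241/116)/(13457/1560896))) = 255462/(((1560896/13457)*(45241/116))) = 255462/(608762896/13457) = 255462*(13457/608762896) = 1718876067/304381448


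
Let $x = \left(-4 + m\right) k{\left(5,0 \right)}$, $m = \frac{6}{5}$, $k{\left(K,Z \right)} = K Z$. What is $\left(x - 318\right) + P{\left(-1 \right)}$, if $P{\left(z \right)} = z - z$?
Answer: $-318$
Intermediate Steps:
$m = \frac{6}{5}$ ($m = 6 \cdot \frac{1}{5} = \frac{6}{5} \approx 1.2$)
$P{\left(z \right)} = 0$
$x = 0$ ($x = \left(-4 + \frac{6}{5}\right) 5 \cdot 0 = \left(- \frac{14}{5}\right) 0 = 0$)
$\left(x - 318\right) + P{\left(-1 \right)} = \left(0 - 318\right) + 0 = -318 + 0 = -318$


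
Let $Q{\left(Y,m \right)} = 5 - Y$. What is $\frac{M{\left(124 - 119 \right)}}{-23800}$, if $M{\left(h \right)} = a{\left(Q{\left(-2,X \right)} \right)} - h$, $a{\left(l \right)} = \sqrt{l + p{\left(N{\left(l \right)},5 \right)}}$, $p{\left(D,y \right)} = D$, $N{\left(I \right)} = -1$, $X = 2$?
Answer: $\frac{1}{4760} - \frac{\sqrt{6}}{23800} \approx 0.00010716$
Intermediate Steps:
$a{\left(l \right)} = \sqrt{-1 + l}$ ($a{\left(l \right)} = \sqrt{l - 1} = \sqrt{-1 + l}$)
$M{\left(h \right)} = \sqrt{6} - h$ ($M{\left(h \right)} = \sqrt{-1 + \left(5 - -2\right)} - h = \sqrt{-1 + \left(5 + 2\right)} - h = \sqrt{-1 + 7} - h = \sqrt{6} - h$)
$\frac{M{\left(124 - 119 \right)}}{-23800} = \frac{\sqrt{6} - \left(124 - 119\right)}{-23800} = \left(\sqrt{6} - \left(124 - 119\right)\right) \left(- \frac{1}{23800}\right) = \left(\sqrt{6} - 5\right) \left(- \frac{1}{23800}\right) = \left(-5 + \sqrt{6}\right) \left(- \frac{1}{23800}\right) = \frac{1}{4760} - \frac{\sqrt{6}}{23800}$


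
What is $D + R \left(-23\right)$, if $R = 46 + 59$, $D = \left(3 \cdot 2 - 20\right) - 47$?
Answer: $-2476$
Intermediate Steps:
$D = -61$ ($D = \left(6 - 20\right) - 47 = -14 - 47 = -61$)
$R = 105$
$D + R \left(-23\right) = -61 + 105 \left(-23\right) = -61 - 2415 = -2476$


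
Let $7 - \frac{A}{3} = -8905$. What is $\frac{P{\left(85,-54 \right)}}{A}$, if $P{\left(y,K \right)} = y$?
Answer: $\frac{85}{26736} \approx 0.0031792$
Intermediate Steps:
$A = 26736$ ($A = 21 - -26715 = 21 + 26715 = 26736$)
$\frac{P{\left(85,-54 \right)}}{A} = \frac{85}{26736}$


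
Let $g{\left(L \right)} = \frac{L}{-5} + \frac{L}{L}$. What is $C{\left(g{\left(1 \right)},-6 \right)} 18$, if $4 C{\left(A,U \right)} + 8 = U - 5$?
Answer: $- \frac{171}{2} \approx -85.5$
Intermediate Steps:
$g{\left(L \right)} = 1 - \frac{L}{5}$ ($g{\left(L \right)} = L \left(- \frac{1}{5}\right) + 1 = - \frac{L}{5} + 1 = 1 - \frac{L}{5}$)
$C{\left(A,U \right)} = - \frac{13}{4} + \frac{U}{4}$ ($C{\left(A,U \right)} = -2 + \frac{U - 5}{4} = -2 + \frac{-5 + U}{4} = -2 + \left(- \frac{5}{4} + \frac{U}{4}\right) = - \frac{13}{4} + \frac{U}{4}$)
$C{\left(g{\left(1 \right)},-6 \right)} 18 = \left(- \frac{13}{4} + \frac{1}{4} \left(-6\right)\right) 18 = \left(- \frac{13}{4} - \frac{3}{2}\right) 18 = \left(- \frac{19}{4}\right) 18 = - \frac{171}{2}$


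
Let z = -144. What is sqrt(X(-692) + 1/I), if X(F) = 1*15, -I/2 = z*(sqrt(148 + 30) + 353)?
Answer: sqrt(3049922 + 8640*sqrt(178))/(24*sqrt(353 + sqrt(178))) ≈ 3.8730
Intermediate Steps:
I = 101664 + 288*sqrt(178) (I = -(-288)*(sqrt(148 + 30) + 353) = -(-288)*(sqrt(178) + 353) = -(-288)*(353 + sqrt(178)) = -2*(-50832 - 144*sqrt(178)) = 101664 + 288*sqrt(178) ≈ 1.0551e+5)
X(F) = 15
sqrt(X(-692) + 1/I) = sqrt(15 + 1/(101664 + 288*sqrt(178)))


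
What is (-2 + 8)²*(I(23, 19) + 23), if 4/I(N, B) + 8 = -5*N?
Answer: 33900/41 ≈ 826.83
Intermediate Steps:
I(N, B) = 4/(-8 - 5*N)
(-2 + 8)²*(I(23, 19) + 23) = (-2 + 8)²*(-4/(8 + 5*23) + 23) = 6²*(-4/(8 + 115) + 23) = 36*(-4/123 + 23) = 36*(2825/123) = 33900/41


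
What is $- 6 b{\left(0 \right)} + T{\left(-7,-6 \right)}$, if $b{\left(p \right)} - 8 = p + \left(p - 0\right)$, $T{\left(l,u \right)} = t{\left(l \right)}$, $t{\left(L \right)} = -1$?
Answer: $-49$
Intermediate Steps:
$T{\left(l,u \right)} = -1$
$b{\left(p \right)} = 8 + 2 p$ ($b{\left(p \right)} = 8 + \left(p + \left(p - 0\right)\right) = 8 + \left(p + \left(p + 0\right)\right) = 8 + \left(p + p\right) = 8 + 2 p$)
$- 6 b{\left(0 \right)} + T{\left(-7,-6 \right)} = - 6 \left(8 + 2 \cdot 0\right) - 1 = - 6 \left(8 + 0\right) - 1 = \left(-6\right) 8 - 1 = -48 - 1 = -49$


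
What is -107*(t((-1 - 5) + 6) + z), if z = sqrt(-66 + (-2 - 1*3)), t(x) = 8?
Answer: -856 - 107*I*sqrt(71) ≈ -856.0 - 901.6*I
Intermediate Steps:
z = I*sqrt(71) (z = sqrt(-66 + (-2 - 3)) = sqrt(-66 - 5) = sqrt(-71) = I*sqrt(71) ≈ 8.4261*I)
-107*(t((-1 - 5) + 6) + z) = -107*(8 + I*sqrt(71)) = -856 - 107*I*sqrt(71)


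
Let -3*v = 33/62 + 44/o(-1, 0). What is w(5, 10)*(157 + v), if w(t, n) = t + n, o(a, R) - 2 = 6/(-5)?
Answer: 128795/62 ≈ 2077.3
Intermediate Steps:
o(a, R) = ⅘ (o(a, R) = 2 + 6/(-5) = 2 + 6*(-⅕) = 2 - 6/5 = ⅘)
v = -3443/186 (v = -(33/62 + 44/(⅘))/3 = -(33*(1/62) + 44*(5/4))/3 = -(33/62 + 55)/3 = -⅓*3443/62 = -3443/186 ≈ -18.511)
w(t, n) = n + t
w(5, 10)*(157 + v) = (10 + 5)*(157 - 3443/186) = 15*(25759/186) = 128795/62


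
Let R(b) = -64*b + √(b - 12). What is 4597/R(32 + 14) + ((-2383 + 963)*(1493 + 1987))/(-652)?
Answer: 5352565919608/706368813 - 4597*√34/8667102 ≈ 7577.6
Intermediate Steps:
R(b) = √(-12 + b) - 64*b (R(b) = -64*b + √(-12 + b) = √(-12 + b) - 64*b)
4597/R(32 + 14) + ((-2383 + 963)*(1493 + 1987))/(-652) = 4597/(√(-12 + (32 + 14)) - 64*(32 + 14)) + ((-2383 + 963)*(1493 + 1987))/(-652) = 4597/(√(-12 + 46) - 64*46) - 1420*3480*(-1/652) = 4597/(√34 - 2944) - 4941600*(-1/652) = 4597/(-2944 + √34) + 1235400/163 = 1235400/163 + 4597/(-2944 + √34)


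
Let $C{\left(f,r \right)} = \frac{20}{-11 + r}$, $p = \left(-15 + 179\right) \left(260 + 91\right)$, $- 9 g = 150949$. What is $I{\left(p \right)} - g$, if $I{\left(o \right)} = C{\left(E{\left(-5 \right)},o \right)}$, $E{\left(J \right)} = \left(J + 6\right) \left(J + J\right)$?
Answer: $\frac{8687567977}{517977} \approx 16772.0$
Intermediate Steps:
$g = - \frac{150949}{9}$ ($g = \left(- \frac{1}{9}\right) 150949 = - \frac{150949}{9} \approx -16772.0$)
$E{\left(J \right)} = 2 J \left(6 + J\right)$ ($E{\left(J \right)} = \left(6 + J\right) 2 J = 2 J \left(6 + J\right)$)
$p = 57564$ ($p = 164 \cdot 351 = 57564$)
$I{\left(o \right)} = \frac{20}{-11 + o}$
$I{\left(p \right)} - g = \frac{20}{-11 + 57564} - - \frac{150949}{9} = \frac{20}{57553} + \frac{150949}{9} = \frac{8687567977}{517977}$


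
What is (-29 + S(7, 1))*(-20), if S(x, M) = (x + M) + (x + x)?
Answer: 140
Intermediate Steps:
S(x, M) = M + 3*x (S(x, M) = (M + x) + 2*x = M + 3*x)
(-29 + S(7, 1))*(-20) = (-29 + (1 + 3*7))*(-20) = (-29 + (1 + 21))*(-20) = (-29 + 22)*(-20) = -7*(-20) = 140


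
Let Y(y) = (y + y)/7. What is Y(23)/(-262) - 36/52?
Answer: -8552/11921 ≈ -0.71739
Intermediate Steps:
Y(y) = 2*y/7 (Y(y) = (2*y)*(⅐) = 2*y/7)
Y(23)/(-262) - 36/52 = ((2/7)*23)/(-262) - 36/52 = (46/7)*(-1/262) - 36*1/52 = -23/917 - 9/13 = -8552/11921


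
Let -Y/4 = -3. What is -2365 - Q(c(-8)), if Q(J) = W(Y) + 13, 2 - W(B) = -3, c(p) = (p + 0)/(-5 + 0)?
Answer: -2383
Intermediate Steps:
Y = 12 (Y = -4*(-3) = 12)
c(p) = -p/5 (c(p) = p/(-5) = p*(-1/5) = -p/5)
W(B) = 5 (W(B) = 2 - 1*(-3) = 2 + 3 = 5)
Q(J) = 18 (Q(J) = 5 + 13 = 18)
-2365 - Q(c(-8)) = -2365 - 1*18 = -2365 - 18 = -2383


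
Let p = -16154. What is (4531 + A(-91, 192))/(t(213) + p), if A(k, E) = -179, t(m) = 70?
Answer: -1088/4021 ≈ -0.27058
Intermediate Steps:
(4531 + A(-91, 192))/(t(213) + p) = (4531 - 179)/(70 - 16154) = 4352/(-16084) = 4352*(-1/16084) = -1088/4021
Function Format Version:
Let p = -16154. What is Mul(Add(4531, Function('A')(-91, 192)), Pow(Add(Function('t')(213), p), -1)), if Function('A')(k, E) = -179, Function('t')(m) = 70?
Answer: Rational(-1088, 4021) ≈ -0.27058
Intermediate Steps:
Mul(Add(4531, Function('A')(-91, 192)), Pow(Add(Function('t')(213), p), -1)) = Mul(Add(4531, -179), Pow(Add(70, -16154), -1)) = Mul(4352, Pow(-16084, -1)) = Mul(4352, Rational(-1, 16084)) = Rational(-1088, 4021)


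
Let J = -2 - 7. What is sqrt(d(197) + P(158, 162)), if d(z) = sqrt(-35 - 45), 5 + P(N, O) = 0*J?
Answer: sqrt(-5 + 4*I*sqrt(5)) ≈ 1.6197 + 2.7611*I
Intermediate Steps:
J = -9
P(N, O) = -5 (P(N, O) = -5 + 0*(-9) = -5 + 0 = -5)
d(z) = 4*I*sqrt(5) (d(z) = sqrt(-80) = 4*I*sqrt(5))
sqrt(d(197) + P(158, 162)) = sqrt(4*I*sqrt(5) - 5) = sqrt(-5 + 4*I*sqrt(5))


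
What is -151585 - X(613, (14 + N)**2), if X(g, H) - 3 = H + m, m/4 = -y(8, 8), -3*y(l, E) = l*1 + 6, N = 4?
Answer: -455792/3 ≈ -1.5193e+5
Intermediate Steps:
y(l, E) = -2 - l/3 (y(l, E) = -(l*1 + 6)/3 = -(l + 6)/3 = -(6 + l)/3 = -2 - l/3)
m = 56/3 (m = 4*(-(-2 - 1/3*8)) = 4*(-(-2 - 8/3)) = 4*(-1*(-14/3)) = 4*(14/3) = 56/3 ≈ 18.667)
X(g, H) = 65/3 + H (X(g, H) = 3 + (H + 56/3) = 3 + (56/3 + H) = 65/3 + H)
-151585 - X(613, (14 + N)**2) = -151585 - (65/3 + (14 + 4)**2) = -151585 - (65/3 + 18**2) = -151585 - (65/3 + 324) = -151585 - 1*1037/3 = -151585 - 1037/3 = -455792/3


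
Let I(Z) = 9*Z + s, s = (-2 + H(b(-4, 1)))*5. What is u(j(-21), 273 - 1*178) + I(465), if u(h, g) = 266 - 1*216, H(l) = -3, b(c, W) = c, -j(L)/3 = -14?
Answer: 4210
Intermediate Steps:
j(L) = 42 (j(L) = -3*(-14) = 42)
u(h, g) = 50 (u(h, g) = 266 - 216 = 50)
s = -25 (s = (-2 - 3)*5 = -5*5 = -25)
I(Z) = -25 + 9*Z (I(Z) = 9*Z - 25 = -25 + 9*Z)
u(j(-21), 273 - 1*178) + I(465) = 50 + (-25 + 9*465) = 50 + (-25 + 4185) = 50 + 4160 = 4210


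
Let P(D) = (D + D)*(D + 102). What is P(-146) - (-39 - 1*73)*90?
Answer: 22928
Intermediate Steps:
P(D) = 2*D*(102 + D) (P(D) = (2*D)*(102 + D) = 2*D*(102 + D))
P(-146) - (-39 - 1*73)*90 = 2*(-146)*(102 - 146) - (-39 - 1*73)*90 = 2*(-146)*(-44) - (-39 - 73)*90 = 12848 - (-112)*90 = 12848 - 1*(-10080) = 12848 + 10080 = 22928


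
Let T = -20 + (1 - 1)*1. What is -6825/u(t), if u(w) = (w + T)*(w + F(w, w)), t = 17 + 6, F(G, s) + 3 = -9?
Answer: -2275/11 ≈ -206.82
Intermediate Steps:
F(G, s) = -12 (F(G, s) = -3 - 9 = -12)
T = -20 (T = -20 + 0*1 = -20 + 0 = -20)
t = 23
u(w) = (-20 + w)*(-12 + w) (u(w) = (w - 20)*(w - 12) = (-20 + w)*(-12 + w))
-6825/u(t) = -6825/(240 + 23² - 32*23) = -6825/(240 + 529 - 736) = -6825/33 = -6825*1/33 = -2275/11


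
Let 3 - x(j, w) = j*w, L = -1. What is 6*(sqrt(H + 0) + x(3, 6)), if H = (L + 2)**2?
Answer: -84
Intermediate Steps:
H = 1 (H = (-1 + 2)**2 = 1**2 = 1)
x(j, w) = 3 - j*w
6*(sqrt(H + 0) + x(3, 6)) = 6*(sqrt(1 + 0) + (3 - 1*3*6)) = 6*(sqrt(1) + (3 - 18)) = 6*(1 - 15) = 6*(-14) = -84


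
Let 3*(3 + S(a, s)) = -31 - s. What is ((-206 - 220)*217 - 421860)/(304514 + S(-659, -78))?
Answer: -771453/456790 ≈ -1.6889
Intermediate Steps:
S(a, s) = -40/3 - s/3 (S(a, s) = -3 + (-31 - s)/3 = -3 + (-31/3 - s/3) = -40/3 - s/3)
((-206 - 220)*217 - 421860)/(304514 + S(-659, -78)) = ((-206 - 220)*217 - 421860)/(304514 + (-40/3 - ⅓*(-78))) = (-426*217 - 421860)/(304514 + (-40/3 + 26)) = (-92442 - 421860)/(304514 + 38/3) = -514302/913580/3 = -514302*3/913580 = -771453/456790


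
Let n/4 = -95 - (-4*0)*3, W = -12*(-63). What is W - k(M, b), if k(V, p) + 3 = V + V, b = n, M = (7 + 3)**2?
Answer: 559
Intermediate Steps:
W = 756
M = 100 (M = 10**2 = 100)
n = -380 (n = 4*(-95 - (-4*0)*3) = 4*(-95 - 0*3) = 4*(-95 - 1*0) = 4*(-95 + 0) = 4*(-95) = -380)
b = -380
k(V, p) = -3 + 2*V (k(V, p) = -3 + (V + V) = -3 + 2*V)
W - k(M, b) = 756 - (-3 + 2*100) = 756 - (-3 + 200) = 756 - 1*197 = 756 - 197 = 559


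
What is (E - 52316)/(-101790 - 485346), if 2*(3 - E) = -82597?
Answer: 7343/391424 ≈ 0.018760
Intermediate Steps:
E = 82603/2 (E = 3 - 1/2*(-82597) = 3 + 82597/2 = 82603/2 ≈ 41302.)
(E - 52316)/(-101790 - 485346) = (82603/2 - 52316)/(-101790 - 485346) = -22029/2/(-587136) = -22029/2*(-1/587136) = 7343/391424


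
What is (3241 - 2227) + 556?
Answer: 1570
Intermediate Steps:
(3241 - 2227) + 556 = 1014 + 556 = 1570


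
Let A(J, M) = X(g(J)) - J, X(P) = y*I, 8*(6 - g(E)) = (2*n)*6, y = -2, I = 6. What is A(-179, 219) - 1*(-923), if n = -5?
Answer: 1090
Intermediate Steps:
g(E) = 27/2 (g(E) = 6 - 2*(-5)*6/8 = 6 - (-5)*6/4 = 6 - ⅛*(-60) = 6 + 15/2 = 27/2)
X(P) = -12 (X(P) = -2*6 = -12)
A(J, M) = -12 - J
A(-179, 219) - 1*(-923) = (-12 - 1*(-179)) - 1*(-923) = (-12 + 179) + 923 = 167 + 923 = 1090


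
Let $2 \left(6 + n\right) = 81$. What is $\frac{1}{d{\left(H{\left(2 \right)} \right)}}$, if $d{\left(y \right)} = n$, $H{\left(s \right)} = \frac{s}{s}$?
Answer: $\frac{2}{69} \approx 0.028986$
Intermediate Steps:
$n = \frac{69}{2}$ ($n = -6 + \frac{1}{2} \cdot 81 = -6 + \frac{81}{2} = \frac{69}{2} \approx 34.5$)
$H{\left(s \right)} = 1$
$d{\left(y \right)} = \frac{69}{2}$
$\frac{1}{d{\left(H{\left(2 \right)} \right)}} = \frac{1}{\frac{69}{2}} = \frac{2}{69}$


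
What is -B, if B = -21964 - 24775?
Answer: 46739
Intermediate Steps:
B = -46739
-B = -1*(-46739) = 46739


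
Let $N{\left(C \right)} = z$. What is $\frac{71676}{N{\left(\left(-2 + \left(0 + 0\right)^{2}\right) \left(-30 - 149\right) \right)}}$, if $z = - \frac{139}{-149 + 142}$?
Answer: $\frac{501732}{139} \approx 3609.6$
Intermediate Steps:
$z = \frac{139}{7}$ ($z = - \frac{139}{-7} = \left(-139\right) \left(- \frac{1}{7}\right) = \frac{139}{7} \approx 19.857$)
$N{\left(C \right)} = \frac{139}{7}$
$\frac{71676}{N{\left(\left(-2 + \left(0 + 0\right)^{2}\right) \left(-30 - 149\right) \right)}} = \frac{71676}{\frac{139}{7}} = 71676 \cdot \frac{7}{139} = \frac{501732}{139}$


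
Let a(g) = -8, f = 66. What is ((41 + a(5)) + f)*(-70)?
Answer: -6930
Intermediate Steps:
((41 + a(5)) + f)*(-70) = ((41 - 8) + 66)*(-70) = (33 + 66)*(-70) = 99*(-70) = -6930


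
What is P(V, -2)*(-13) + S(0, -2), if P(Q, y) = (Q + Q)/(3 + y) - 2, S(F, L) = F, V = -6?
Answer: 182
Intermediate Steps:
P(Q, y) = -2 + 2*Q/(3 + y) (P(Q, y) = (2*Q)/(3 + y) - 2 = 2*Q/(3 + y) - 2 = -2 + 2*Q/(3 + y))
P(V, -2)*(-13) + S(0, -2) = (2*(-3 - 6 - 1*(-2))/(3 - 2))*(-13) + 0 = (2*(-3 - 6 + 2)/1)*(-13) + 0 = (2*1*(-7))*(-13) + 0 = -14*(-13) + 0 = 182 + 0 = 182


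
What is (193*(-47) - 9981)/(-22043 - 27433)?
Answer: 4763/12369 ≈ 0.38508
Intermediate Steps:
(193*(-47) - 9981)/(-22043 - 27433) = (-9071 - 9981)/(-49476) = -19052*(-1/49476) = 4763/12369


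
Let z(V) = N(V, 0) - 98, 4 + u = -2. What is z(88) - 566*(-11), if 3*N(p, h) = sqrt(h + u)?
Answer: 6128 + I*sqrt(6)/3 ≈ 6128.0 + 0.8165*I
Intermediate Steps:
u = -6 (u = -4 - 2 = -6)
N(p, h) = sqrt(-6 + h)/3 (N(p, h) = sqrt(h - 6)/3 = sqrt(-6 + h)/3)
z(V) = -98 + I*sqrt(6)/3 (z(V) = sqrt(-6 + 0)/3 - 98 = sqrt(-6)/3 - 98 = (I*sqrt(6))/3 - 98 = I*sqrt(6)/3 - 98 = -98 + I*sqrt(6)/3)
z(88) - 566*(-11) = (-98 + I*sqrt(6)/3) - 566*(-11) = (-98 + I*sqrt(6)/3) - 1*(-6226) = (-98 + I*sqrt(6)/3) + 6226 = 6128 + I*sqrt(6)/3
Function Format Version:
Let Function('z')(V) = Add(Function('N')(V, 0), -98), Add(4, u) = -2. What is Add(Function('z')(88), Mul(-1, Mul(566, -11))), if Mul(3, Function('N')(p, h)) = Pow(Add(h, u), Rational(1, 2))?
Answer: Add(6128, Mul(Rational(1, 3), I, Pow(6, Rational(1, 2)))) ≈ Add(6128.0, Mul(0.81650, I))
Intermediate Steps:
u = -6 (u = Add(-4, -2) = -6)
Function('N')(p, h) = Mul(Rational(1, 3), Pow(Add(-6, h), Rational(1, 2))) (Function('N')(p, h) = Mul(Rational(1, 3), Pow(Add(h, -6), Rational(1, 2))) = Mul(Rational(1, 3), Pow(Add(-6, h), Rational(1, 2))))
Function('z')(V) = Add(-98, Mul(Rational(1, 3), I, Pow(6, Rational(1, 2)))) (Function('z')(V) = Add(Mul(Rational(1, 3), Pow(Add(-6, 0), Rational(1, 2))), -98) = Add(Mul(Rational(1, 3), Pow(-6, Rational(1, 2))), -98) = Add(Mul(Rational(1, 3), Mul(I, Pow(6, Rational(1, 2)))), -98) = Add(Mul(Rational(1, 3), I, Pow(6, Rational(1, 2))), -98) = Add(-98, Mul(Rational(1, 3), I, Pow(6, Rational(1, 2)))))
Add(Function('z')(88), Mul(-1, Mul(566, -11))) = Add(Add(-98, Mul(Rational(1, 3), I, Pow(6, Rational(1, 2)))), Mul(-1, Mul(566, -11))) = Add(Add(-98, Mul(Rational(1, 3), I, Pow(6, Rational(1, 2)))), Mul(-1, -6226)) = Add(Add(-98, Mul(Rational(1, 3), I, Pow(6, Rational(1, 2)))), 6226) = Add(6128, Mul(Rational(1, 3), I, Pow(6, Rational(1, 2))))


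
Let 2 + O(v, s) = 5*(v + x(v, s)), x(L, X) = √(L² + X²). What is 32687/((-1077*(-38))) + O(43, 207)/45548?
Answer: 748772357/932048724 + 5*√44698/45548 ≈ 0.82657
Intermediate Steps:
O(v, s) = -2 + 5*v + 5*√(s² + v²) (O(v, s) = -2 + 5*(v + √(v² + s²)) = -2 + 5*(v + √(s² + v²)) = -2 + (5*v + 5*√(s² + v²)) = -2 + 5*v + 5*√(s² + v²))
32687/((-1077*(-38))) + O(43, 207)/45548 = 32687/((-1077*(-38))) + (-2 + 5*43 + 5*√(207² + 43²))/45548 = 32687/40926 + (-2 + 215 + 5*√(42849 + 1849))*(1/45548) = 32687*(1/40926) + (-2 + 215 + 5*√44698)*(1/45548) = 32687/40926 + (213 + 5*√44698)*(1/45548) = 32687/40926 + (213/45548 + 5*√44698/45548) = 748772357/932048724 + 5*√44698/45548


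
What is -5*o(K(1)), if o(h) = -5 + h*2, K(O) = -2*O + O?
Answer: 35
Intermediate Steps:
K(O) = -O
o(h) = -5 + 2*h
-5*o(K(1)) = -5*(-5 + 2*(-1*1)) = -5*(-5 + 2*(-1)) = -5*(-5 - 2) = -5*(-7) = 35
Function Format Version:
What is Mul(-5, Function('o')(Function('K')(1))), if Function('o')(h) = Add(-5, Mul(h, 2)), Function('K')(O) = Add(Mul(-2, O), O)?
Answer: 35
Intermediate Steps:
Function('K')(O) = Mul(-1, O)
Function('o')(h) = Add(-5, Mul(2, h))
Mul(-5, Function('o')(Function('K')(1))) = Mul(-5, Add(-5, Mul(2, Mul(-1, 1)))) = Mul(-5, Add(-5, Mul(2, -1))) = Mul(-5, Add(-5, -2)) = Mul(-5, -7) = 35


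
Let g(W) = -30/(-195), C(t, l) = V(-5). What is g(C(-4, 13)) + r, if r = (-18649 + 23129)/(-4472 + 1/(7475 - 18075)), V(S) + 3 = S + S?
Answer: -522537598/616241613 ≈ -0.84794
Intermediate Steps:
V(S) = -3 + 2*S (V(S) = -3 + (S + S) = -3 + 2*S)
C(t, l) = -13 (C(t, l) = -3 + 2*(-5) = -3 - 10 = -13)
g(W) = 2/13 (g(W) = -30*(-1/195) = 2/13)
r = -47488000/47403201 (r = 4480/(-4472 + 1/(-10600)) = 4480/(-4472 - 1/10600) = 4480/(-47403201/10600) = 4480*(-10600/47403201) = -47488000/47403201 ≈ -1.0018)
g(C(-4, 13)) + r = 2/13 - 47488000/47403201 = -522537598/616241613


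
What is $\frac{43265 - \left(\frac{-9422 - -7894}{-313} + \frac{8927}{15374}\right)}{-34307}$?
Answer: $- \frac{208167576807}{165087411034} \approx -1.261$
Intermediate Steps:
$\frac{43265 - \left(\frac{-9422 - -7894}{-313} + \frac{8927}{15374}\right)}{-34307} = \left(43265 - \left(\left(-9422 + 7894\right) \left(- \frac{1}{313}\right) + 8927 \cdot \frac{1}{15374}\right)\right) \left(- \frac{1}{34307}\right) = \left(43265 - \left(\left(-1528\right) \left(- \frac{1}{313}\right) + \frac{8927}{15374}\right)\right) \left(- \frac{1}{34307}\right) = \left(43265 - \left(\frac{1528}{313} + \frac{8927}{15374}\right)\right) \left(- \frac{1}{34307}\right) = \left(43265 - \frac{26285623}{4812062}\right) \left(- \frac{1}{34307}\right) = \frac{208167576807}{4812062} \left(- \frac{1}{34307}\right) = - \frac{208167576807}{165087411034}$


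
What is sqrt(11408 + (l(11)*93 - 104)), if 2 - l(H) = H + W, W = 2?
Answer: sqrt(10281) ≈ 101.40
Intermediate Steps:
l(H) = -H (l(H) = 2 - (H + 2) = 2 - (2 + H) = 2 + (-2 - H) = -H)
sqrt(11408 + (l(11)*93 - 104)) = sqrt(11408 + (-1*11*93 - 104)) = sqrt(11408 + (-11*93 - 104)) = sqrt(11408 + (-1023 - 104)) = sqrt(11408 - 1127) = sqrt(10281)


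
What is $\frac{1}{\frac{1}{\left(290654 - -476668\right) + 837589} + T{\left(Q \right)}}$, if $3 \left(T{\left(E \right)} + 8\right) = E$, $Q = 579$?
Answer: $\frac{1604911}{296908536} \approx 0.0054054$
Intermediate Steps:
$T{\left(E \right)} = -8 + \frac{E}{3}$
$\frac{1}{\frac{1}{\left(290654 - -476668\right) + 837589} + T{\left(Q \right)}} = \frac{1}{\frac{1}{\left(290654 - -476668\right) + 837589} + \left(-8 + \frac{1}{3} \cdot 579\right)} = \frac{1}{\frac{1}{\left(290654 + 476668\right) + 837589} + \left(-8 + 193\right)} = \frac{1}{\frac{1}{767322 + 837589} + 185} = \frac{1}{\frac{1}{1604911} + 185} = \frac{1}{\frac{296908536}{1604911}} = \frac{1604911}{296908536}$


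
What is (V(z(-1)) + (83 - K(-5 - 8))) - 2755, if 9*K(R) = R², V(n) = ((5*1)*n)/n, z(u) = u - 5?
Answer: -24172/9 ≈ -2685.8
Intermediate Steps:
z(u) = -5 + u
V(n) = 5 (V(n) = (5*n)/n = 5)
K(R) = R²/9
(V(z(-1)) + (83 - K(-5 - 8))) - 2755 = (5 + (83 - (-5 - 8)²/9)) - 2755 = (5 + (83 - (-13)²/9)) - 2755 = (5 + (83 - 169/9)) - 2755 = (5 + 578/9) - 2755 = 623/9 - 2755 = -24172/9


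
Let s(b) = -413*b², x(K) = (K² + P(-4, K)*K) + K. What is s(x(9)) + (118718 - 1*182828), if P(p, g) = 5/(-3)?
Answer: -2387235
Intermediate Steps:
P(p, g) = -5/3 (P(p, g) = 5*(-⅓) = -5/3)
x(K) = K² - 2*K/3 (x(K) = (K² - 5*K/3) + K = K² - 2*K/3)
s(x(9)) + (118718 - 1*182828) = -413*9*(-2 + 3*9)² + (118718 - 1*182828) = -413*9*(-2 + 27)² + (118718 - 182828) = -413*((⅓)*9*25)² - 64110 = -413*75² - 64110 = -413*5625 - 64110 = -2323125 - 64110 = -2387235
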